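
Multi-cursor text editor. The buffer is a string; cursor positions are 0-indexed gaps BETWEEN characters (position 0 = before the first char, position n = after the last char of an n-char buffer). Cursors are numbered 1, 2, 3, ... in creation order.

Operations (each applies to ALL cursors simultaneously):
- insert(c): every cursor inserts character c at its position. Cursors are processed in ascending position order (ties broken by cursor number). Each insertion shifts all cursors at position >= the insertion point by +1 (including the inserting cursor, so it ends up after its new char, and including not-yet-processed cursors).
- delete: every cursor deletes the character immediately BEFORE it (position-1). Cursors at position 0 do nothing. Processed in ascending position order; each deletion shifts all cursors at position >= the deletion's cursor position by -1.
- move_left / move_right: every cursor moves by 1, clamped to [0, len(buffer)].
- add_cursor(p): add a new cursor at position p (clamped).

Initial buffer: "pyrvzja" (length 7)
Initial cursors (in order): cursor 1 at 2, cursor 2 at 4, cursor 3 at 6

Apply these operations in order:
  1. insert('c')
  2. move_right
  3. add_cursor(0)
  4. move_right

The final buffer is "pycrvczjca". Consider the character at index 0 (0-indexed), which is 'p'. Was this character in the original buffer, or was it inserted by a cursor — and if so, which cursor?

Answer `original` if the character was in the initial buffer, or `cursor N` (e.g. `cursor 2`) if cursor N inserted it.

Answer: original

Derivation:
After op 1 (insert('c')): buffer="pycrvczjca" (len 10), cursors c1@3 c2@6 c3@9, authorship ..1..2..3.
After op 2 (move_right): buffer="pycrvczjca" (len 10), cursors c1@4 c2@7 c3@10, authorship ..1..2..3.
After op 3 (add_cursor(0)): buffer="pycrvczjca" (len 10), cursors c4@0 c1@4 c2@7 c3@10, authorship ..1..2..3.
After op 4 (move_right): buffer="pycrvczjca" (len 10), cursors c4@1 c1@5 c2@8 c3@10, authorship ..1..2..3.
Authorship (.=original, N=cursor N): . . 1 . . 2 . . 3 .
Index 0: author = original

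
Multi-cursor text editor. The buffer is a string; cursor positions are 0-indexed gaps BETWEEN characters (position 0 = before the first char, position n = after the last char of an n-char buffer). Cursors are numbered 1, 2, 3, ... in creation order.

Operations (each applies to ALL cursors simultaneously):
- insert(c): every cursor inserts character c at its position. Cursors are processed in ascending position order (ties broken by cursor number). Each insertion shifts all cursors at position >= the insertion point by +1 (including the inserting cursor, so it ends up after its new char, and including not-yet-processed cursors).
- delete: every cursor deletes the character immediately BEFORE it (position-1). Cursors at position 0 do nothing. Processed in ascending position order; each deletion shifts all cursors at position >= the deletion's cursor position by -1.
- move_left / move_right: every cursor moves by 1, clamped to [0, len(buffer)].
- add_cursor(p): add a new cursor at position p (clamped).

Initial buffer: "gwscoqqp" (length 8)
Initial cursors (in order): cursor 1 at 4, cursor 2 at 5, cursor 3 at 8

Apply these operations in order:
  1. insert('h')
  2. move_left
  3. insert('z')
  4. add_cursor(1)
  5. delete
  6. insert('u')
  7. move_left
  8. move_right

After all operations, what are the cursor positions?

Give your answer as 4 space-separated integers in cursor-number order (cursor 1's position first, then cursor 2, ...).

After op 1 (insert('h')): buffer="gwschohqqph" (len 11), cursors c1@5 c2@7 c3@11, authorship ....1.2...3
After op 2 (move_left): buffer="gwschohqqph" (len 11), cursors c1@4 c2@6 c3@10, authorship ....1.2...3
After op 3 (insert('z')): buffer="gwsczhozhqqpzh" (len 14), cursors c1@5 c2@8 c3@13, authorship ....11.22...33
After op 4 (add_cursor(1)): buffer="gwsczhozhqqpzh" (len 14), cursors c4@1 c1@5 c2@8 c3@13, authorship ....11.22...33
After op 5 (delete): buffer="wschohqqph" (len 10), cursors c4@0 c1@3 c2@5 c3@9, authorship ...1.2...3
After op 6 (insert('u')): buffer="uwscuhouhqqpuh" (len 14), cursors c4@1 c1@5 c2@8 c3@13, authorship 4...11.22...33
After op 7 (move_left): buffer="uwscuhouhqqpuh" (len 14), cursors c4@0 c1@4 c2@7 c3@12, authorship 4...11.22...33
After op 8 (move_right): buffer="uwscuhouhqqpuh" (len 14), cursors c4@1 c1@5 c2@8 c3@13, authorship 4...11.22...33

Answer: 5 8 13 1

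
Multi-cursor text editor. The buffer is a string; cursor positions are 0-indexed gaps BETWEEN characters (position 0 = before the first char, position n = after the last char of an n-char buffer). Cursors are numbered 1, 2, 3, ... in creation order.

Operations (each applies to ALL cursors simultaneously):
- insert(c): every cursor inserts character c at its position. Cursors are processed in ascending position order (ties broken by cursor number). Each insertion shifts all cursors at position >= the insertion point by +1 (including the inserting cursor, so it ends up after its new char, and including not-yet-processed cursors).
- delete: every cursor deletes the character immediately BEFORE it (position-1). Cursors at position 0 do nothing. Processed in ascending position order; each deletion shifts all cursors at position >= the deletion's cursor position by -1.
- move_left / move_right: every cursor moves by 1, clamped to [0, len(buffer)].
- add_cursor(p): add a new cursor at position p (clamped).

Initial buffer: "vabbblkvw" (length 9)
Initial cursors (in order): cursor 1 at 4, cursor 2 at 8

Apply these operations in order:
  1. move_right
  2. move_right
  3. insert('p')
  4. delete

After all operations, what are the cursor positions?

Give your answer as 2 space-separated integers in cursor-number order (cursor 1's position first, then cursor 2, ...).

After op 1 (move_right): buffer="vabbblkvw" (len 9), cursors c1@5 c2@9, authorship .........
After op 2 (move_right): buffer="vabbblkvw" (len 9), cursors c1@6 c2@9, authorship .........
After op 3 (insert('p')): buffer="vabbblpkvwp" (len 11), cursors c1@7 c2@11, authorship ......1...2
After op 4 (delete): buffer="vabbblkvw" (len 9), cursors c1@6 c2@9, authorship .........

Answer: 6 9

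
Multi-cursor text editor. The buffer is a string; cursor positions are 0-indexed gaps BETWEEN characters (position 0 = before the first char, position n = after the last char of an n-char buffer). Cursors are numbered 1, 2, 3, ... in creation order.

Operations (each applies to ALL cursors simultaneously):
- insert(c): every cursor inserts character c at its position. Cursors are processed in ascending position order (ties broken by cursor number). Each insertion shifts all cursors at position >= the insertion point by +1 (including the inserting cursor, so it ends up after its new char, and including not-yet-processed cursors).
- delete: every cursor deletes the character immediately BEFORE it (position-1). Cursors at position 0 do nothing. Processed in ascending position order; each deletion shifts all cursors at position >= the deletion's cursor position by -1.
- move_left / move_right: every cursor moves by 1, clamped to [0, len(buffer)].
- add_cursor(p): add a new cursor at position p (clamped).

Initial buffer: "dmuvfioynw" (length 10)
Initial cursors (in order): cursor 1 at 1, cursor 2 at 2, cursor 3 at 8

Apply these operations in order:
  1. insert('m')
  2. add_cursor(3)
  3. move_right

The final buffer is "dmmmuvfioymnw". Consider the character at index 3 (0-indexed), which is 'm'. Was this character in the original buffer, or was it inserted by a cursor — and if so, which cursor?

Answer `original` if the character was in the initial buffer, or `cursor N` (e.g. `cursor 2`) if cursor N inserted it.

After op 1 (insert('m')): buffer="dmmmuvfioymnw" (len 13), cursors c1@2 c2@4 c3@11, authorship .1.2......3..
After op 2 (add_cursor(3)): buffer="dmmmuvfioymnw" (len 13), cursors c1@2 c4@3 c2@4 c3@11, authorship .1.2......3..
After op 3 (move_right): buffer="dmmmuvfioymnw" (len 13), cursors c1@3 c4@4 c2@5 c3@12, authorship .1.2......3..
Authorship (.=original, N=cursor N): . 1 . 2 . . . . . . 3 . .
Index 3: author = 2

Answer: cursor 2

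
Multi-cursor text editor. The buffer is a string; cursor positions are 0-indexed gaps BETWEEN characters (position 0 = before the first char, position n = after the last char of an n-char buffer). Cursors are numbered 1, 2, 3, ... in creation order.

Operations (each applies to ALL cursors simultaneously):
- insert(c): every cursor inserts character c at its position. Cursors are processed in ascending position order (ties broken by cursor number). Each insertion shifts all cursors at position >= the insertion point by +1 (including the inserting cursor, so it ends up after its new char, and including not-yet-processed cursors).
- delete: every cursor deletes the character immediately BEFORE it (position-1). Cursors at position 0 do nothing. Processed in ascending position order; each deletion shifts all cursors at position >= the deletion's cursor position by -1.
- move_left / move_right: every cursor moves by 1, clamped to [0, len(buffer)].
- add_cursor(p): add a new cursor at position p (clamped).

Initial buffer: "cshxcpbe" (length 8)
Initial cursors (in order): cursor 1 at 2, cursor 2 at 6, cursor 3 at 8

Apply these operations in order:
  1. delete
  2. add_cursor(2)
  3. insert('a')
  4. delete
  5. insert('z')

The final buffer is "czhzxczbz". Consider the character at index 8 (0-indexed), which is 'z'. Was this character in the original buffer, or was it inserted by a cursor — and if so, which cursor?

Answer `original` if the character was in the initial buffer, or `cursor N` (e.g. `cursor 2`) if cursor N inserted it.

Answer: cursor 3

Derivation:
After op 1 (delete): buffer="chxcb" (len 5), cursors c1@1 c2@4 c3@5, authorship .....
After op 2 (add_cursor(2)): buffer="chxcb" (len 5), cursors c1@1 c4@2 c2@4 c3@5, authorship .....
After op 3 (insert('a')): buffer="cahaxcaba" (len 9), cursors c1@2 c4@4 c2@7 c3@9, authorship .1.4..2.3
After op 4 (delete): buffer="chxcb" (len 5), cursors c1@1 c4@2 c2@4 c3@5, authorship .....
After op 5 (insert('z')): buffer="czhzxczbz" (len 9), cursors c1@2 c4@4 c2@7 c3@9, authorship .1.4..2.3
Authorship (.=original, N=cursor N): . 1 . 4 . . 2 . 3
Index 8: author = 3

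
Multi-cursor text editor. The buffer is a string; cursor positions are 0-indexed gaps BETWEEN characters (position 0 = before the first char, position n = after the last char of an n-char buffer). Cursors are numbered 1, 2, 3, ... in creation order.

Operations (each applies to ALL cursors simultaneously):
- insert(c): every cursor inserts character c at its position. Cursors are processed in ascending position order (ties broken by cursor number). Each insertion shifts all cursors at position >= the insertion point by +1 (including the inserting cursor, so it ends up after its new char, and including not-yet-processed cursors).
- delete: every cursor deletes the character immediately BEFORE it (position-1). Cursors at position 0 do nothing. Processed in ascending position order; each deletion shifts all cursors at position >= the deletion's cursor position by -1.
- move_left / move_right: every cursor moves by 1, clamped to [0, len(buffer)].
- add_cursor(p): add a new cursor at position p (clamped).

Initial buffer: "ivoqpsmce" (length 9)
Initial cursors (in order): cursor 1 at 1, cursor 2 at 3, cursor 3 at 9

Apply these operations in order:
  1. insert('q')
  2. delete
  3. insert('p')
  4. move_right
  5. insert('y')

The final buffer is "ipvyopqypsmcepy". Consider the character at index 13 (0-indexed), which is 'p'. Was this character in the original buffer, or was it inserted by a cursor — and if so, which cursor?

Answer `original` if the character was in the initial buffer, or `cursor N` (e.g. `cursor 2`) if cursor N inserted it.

Answer: cursor 3

Derivation:
After op 1 (insert('q')): buffer="iqvoqqpsmceq" (len 12), cursors c1@2 c2@5 c3@12, authorship .1..2......3
After op 2 (delete): buffer="ivoqpsmce" (len 9), cursors c1@1 c2@3 c3@9, authorship .........
After op 3 (insert('p')): buffer="ipvopqpsmcep" (len 12), cursors c1@2 c2@5 c3@12, authorship .1..2......3
After op 4 (move_right): buffer="ipvopqpsmcep" (len 12), cursors c1@3 c2@6 c3@12, authorship .1..2......3
After op 5 (insert('y')): buffer="ipvyopqypsmcepy" (len 15), cursors c1@4 c2@8 c3@15, authorship .1.1.2.2.....33
Authorship (.=original, N=cursor N): . 1 . 1 . 2 . 2 . . . . . 3 3
Index 13: author = 3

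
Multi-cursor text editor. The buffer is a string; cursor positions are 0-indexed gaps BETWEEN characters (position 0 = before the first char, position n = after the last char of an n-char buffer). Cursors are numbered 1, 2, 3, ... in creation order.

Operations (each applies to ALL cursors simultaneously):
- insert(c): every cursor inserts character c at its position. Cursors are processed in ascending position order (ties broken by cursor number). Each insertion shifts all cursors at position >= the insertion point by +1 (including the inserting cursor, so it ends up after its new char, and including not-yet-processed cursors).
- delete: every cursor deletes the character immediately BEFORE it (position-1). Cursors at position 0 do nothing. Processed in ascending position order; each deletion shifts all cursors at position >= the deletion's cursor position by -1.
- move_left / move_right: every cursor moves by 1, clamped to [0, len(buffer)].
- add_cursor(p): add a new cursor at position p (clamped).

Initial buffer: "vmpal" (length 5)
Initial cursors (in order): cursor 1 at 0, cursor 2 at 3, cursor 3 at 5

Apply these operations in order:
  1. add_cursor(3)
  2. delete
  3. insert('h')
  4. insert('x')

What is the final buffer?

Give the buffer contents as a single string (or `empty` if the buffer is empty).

After op 1 (add_cursor(3)): buffer="vmpal" (len 5), cursors c1@0 c2@3 c4@3 c3@5, authorship .....
After op 2 (delete): buffer="va" (len 2), cursors c1@0 c2@1 c4@1 c3@2, authorship ..
After op 3 (insert('h')): buffer="hvhhah" (len 6), cursors c1@1 c2@4 c4@4 c3@6, authorship 1.24.3
After op 4 (insert('x')): buffer="hxvhhxxahx" (len 10), cursors c1@2 c2@7 c4@7 c3@10, authorship 11.2424.33

Answer: hxvhhxxahx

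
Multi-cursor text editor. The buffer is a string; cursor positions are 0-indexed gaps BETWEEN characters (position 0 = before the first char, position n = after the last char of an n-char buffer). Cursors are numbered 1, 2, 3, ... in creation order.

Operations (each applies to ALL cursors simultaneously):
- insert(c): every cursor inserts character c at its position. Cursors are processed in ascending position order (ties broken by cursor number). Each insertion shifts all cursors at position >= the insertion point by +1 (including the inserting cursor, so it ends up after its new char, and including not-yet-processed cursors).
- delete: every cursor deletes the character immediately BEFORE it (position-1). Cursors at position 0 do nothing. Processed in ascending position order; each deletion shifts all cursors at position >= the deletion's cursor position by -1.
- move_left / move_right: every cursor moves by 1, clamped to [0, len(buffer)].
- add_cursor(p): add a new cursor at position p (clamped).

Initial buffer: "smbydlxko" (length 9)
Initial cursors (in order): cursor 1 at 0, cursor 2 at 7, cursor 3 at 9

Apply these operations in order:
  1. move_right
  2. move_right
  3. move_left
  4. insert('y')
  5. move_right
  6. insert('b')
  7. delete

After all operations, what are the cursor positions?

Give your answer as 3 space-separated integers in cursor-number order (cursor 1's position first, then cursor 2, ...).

Answer: 3 12 12

Derivation:
After op 1 (move_right): buffer="smbydlxko" (len 9), cursors c1@1 c2@8 c3@9, authorship .........
After op 2 (move_right): buffer="smbydlxko" (len 9), cursors c1@2 c2@9 c3@9, authorship .........
After op 3 (move_left): buffer="smbydlxko" (len 9), cursors c1@1 c2@8 c3@8, authorship .........
After op 4 (insert('y')): buffer="symbydlxkyyo" (len 12), cursors c1@2 c2@11 c3@11, authorship .1.......23.
After op 5 (move_right): buffer="symbydlxkyyo" (len 12), cursors c1@3 c2@12 c3@12, authorship .1.......23.
After op 6 (insert('b')): buffer="symbbydlxkyyobb" (len 15), cursors c1@4 c2@15 c3@15, authorship .1.1......23.23
After op 7 (delete): buffer="symbydlxkyyo" (len 12), cursors c1@3 c2@12 c3@12, authorship .1.......23.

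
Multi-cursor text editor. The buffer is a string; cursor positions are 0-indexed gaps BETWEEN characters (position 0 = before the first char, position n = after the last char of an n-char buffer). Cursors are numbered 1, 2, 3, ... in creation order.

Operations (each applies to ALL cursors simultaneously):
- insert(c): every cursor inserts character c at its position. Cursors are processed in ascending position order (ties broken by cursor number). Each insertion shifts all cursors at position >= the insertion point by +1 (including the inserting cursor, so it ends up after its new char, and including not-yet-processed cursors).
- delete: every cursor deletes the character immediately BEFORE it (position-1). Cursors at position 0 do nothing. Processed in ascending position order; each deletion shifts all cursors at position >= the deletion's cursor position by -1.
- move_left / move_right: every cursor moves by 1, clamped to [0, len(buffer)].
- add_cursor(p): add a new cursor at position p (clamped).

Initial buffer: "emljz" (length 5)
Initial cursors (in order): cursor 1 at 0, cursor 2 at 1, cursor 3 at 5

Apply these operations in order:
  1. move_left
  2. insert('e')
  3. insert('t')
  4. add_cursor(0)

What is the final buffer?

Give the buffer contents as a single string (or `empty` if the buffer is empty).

After op 1 (move_left): buffer="emljz" (len 5), cursors c1@0 c2@0 c3@4, authorship .....
After op 2 (insert('e')): buffer="eeemljez" (len 8), cursors c1@2 c2@2 c3@7, authorship 12....3.
After op 3 (insert('t')): buffer="eettemljetz" (len 11), cursors c1@4 c2@4 c3@10, authorship 1212....33.
After op 4 (add_cursor(0)): buffer="eettemljetz" (len 11), cursors c4@0 c1@4 c2@4 c3@10, authorship 1212....33.

Answer: eettemljetz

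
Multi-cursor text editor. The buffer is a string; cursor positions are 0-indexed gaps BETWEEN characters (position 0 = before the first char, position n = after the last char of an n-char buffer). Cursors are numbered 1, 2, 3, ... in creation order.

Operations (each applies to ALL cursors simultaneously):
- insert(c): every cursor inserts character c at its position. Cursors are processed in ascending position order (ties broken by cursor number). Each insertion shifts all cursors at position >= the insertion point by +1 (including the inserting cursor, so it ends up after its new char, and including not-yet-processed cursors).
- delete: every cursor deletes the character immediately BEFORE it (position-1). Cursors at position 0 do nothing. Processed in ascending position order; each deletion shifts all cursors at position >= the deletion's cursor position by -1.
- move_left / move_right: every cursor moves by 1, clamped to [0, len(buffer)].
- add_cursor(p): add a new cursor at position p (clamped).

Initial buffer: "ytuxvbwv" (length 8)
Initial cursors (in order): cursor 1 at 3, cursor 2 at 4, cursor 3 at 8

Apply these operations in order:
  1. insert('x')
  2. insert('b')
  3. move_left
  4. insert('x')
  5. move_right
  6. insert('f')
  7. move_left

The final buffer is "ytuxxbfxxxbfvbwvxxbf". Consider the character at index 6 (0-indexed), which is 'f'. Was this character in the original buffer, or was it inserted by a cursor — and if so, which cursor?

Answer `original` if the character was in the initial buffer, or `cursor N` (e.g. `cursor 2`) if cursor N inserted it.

After op 1 (insert('x')): buffer="ytuxxxvbwvx" (len 11), cursors c1@4 c2@6 c3@11, authorship ...1.2....3
After op 2 (insert('b')): buffer="ytuxbxxbvbwvxb" (len 14), cursors c1@5 c2@8 c3@14, authorship ...11.22....33
After op 3 (move_left): buffer="ytuxbxxbvbwvxb" (len 14), cursors c1@4 c2@7 c3@13, authorship ...11.22....33
After op 4 (insert('x')): buffer="ytuxxbxxxbvbwvxxb" (len 17), cursors c1@5 c2@9 c3@16, authorship ...111.222....333
After op 5 (move_right): buffer="ytuxxbxxxbvbwvxxb" (len 17), cursors c1@6 c2@10 c3@17, authorship ...111.222....333
After op 6 (insert('f')): buffer="ytuxxbfxxxbfvbwvxxbf" (len 20), cursors c1@7 c2@12 c3@20, authorship ...1111.2222....3333
After op 7 (move_left): buffer="ytuxxbfxxxbfvbwvxxbf" (len 20), cursors c1@6 c2@11 c3@19, authorship ...1111.2222....3333
Authorship (.=original, N=cursor N): . . . 1 1 1 1 . 2 2 2 2 . . . . 3 3 3 3
Index 6: author = 1

Answer: cursor 1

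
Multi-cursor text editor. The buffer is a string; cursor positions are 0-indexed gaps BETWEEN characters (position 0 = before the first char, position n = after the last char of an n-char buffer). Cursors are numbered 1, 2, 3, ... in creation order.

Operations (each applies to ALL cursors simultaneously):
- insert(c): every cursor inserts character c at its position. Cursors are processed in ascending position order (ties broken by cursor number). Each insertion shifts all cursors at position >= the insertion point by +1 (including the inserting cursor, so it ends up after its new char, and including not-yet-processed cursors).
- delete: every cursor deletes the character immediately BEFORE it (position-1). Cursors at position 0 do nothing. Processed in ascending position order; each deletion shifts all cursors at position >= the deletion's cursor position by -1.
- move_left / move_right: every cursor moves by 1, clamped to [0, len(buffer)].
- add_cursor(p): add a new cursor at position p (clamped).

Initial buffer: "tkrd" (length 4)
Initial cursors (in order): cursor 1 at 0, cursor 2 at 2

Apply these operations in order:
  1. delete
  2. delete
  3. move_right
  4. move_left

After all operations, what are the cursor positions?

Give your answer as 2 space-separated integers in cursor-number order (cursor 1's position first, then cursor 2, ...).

After op 1 (delete): buffer="trd" (len 3), cursors c1@0 c2@1, authorship ...
After op 2 (delete): buffer="rd" (len 2), cursors c1@0 c2@0, authorship ..
After op 3 (move_right): buffer="rd" (len 2), cursors c1@1 c2@1, authorship ..
After op 4 (move_left): buffer="rd" (len 2), cursors c1@0 c2@0, authorship ..

Answer: 0 0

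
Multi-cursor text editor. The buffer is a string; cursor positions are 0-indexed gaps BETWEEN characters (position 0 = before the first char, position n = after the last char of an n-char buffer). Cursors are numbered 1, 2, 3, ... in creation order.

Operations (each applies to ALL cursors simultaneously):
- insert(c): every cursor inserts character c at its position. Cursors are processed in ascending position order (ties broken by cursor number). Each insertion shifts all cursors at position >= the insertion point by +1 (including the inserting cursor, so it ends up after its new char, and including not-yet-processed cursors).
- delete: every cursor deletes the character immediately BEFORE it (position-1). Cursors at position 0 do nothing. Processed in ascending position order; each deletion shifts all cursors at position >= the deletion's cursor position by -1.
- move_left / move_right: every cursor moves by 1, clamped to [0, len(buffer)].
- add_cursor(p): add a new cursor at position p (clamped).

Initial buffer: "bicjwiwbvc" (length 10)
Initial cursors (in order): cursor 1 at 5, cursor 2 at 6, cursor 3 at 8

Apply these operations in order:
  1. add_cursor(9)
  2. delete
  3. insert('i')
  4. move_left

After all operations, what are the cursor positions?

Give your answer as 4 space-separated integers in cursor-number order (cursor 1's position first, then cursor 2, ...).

After op 1 (add_cursor(9)): buffer="bicjwiwbvc" (len 10), cursors c1@5 c2@6 c3@8 c4@9, authorship ..........
After op 2 (delete): buffer="bicjwc" (len 6), cursors c1@4 c2@4 c3@5 c4@5, authorship ......
After op 3 (insert('i')): buffer="bicjiiwiic" (len 10), cursors c1@6 c2@6 c3@9 c4@9, authorship ....12.34.
After op 4 (move_left): buffer="bicjiiwiic" (len 10), cursors c1@5 c2@5 c3@8 c4@8, authorship ....12.34.

Answer: 5 5 8 8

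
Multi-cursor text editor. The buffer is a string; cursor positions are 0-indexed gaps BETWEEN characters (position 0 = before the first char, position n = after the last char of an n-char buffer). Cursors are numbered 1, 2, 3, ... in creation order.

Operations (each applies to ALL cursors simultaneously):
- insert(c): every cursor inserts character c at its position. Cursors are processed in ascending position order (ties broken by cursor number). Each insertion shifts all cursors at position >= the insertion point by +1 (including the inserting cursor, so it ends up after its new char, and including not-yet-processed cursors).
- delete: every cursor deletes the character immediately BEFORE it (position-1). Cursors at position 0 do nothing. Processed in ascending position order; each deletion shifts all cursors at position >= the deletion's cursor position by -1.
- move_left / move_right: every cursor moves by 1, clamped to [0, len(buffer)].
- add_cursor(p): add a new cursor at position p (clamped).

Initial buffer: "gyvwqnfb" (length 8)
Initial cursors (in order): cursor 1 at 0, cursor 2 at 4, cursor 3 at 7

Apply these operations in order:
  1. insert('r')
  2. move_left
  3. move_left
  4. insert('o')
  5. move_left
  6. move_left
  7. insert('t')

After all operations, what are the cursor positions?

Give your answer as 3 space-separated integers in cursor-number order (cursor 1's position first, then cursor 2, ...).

Answer: 1 6 12

Derivation:
After op 1 (insert('r')): buffer="rgyvwrqnfrb" (len 11), cursors c1@1 c2@6 c3@10, authorship 1....2...3.
After op 2 (move_left): buffer="rgyvwrqnfrb" (len 11), cursors c1@0 c2@5 c3@9, authorship 1....2...3.
After op 3 (move_left): buffer="rgyvwrqnfrb" (len 11), cursors c1@0 c2@4 c3@8, authorship 1....2...3.
After op 4 (insert('o')): buffer="orgyvowrqnofrb" (len 14), cursors c1@1 c2@6 c3@11, authorship 11...2.2..3.3.
After op 5 (move_left): buffer="orgyvowrqnofrb" (len 14), cursors c1@0 c2@5 c3@10, authorship 11...2.2..3.3.
After op 6 (move_left): buffer="orgyvowrqnofrb" (len 14), cursors c1@0 c2@4 c3@9, authorship 11...2.2..3.3.
After op 7 (insert('t')): buffer="torgytvowrqtnofrb" (len 17), cursors c1@1 c2@6 c3@12, authorship 111..2.2.2.3.3.3.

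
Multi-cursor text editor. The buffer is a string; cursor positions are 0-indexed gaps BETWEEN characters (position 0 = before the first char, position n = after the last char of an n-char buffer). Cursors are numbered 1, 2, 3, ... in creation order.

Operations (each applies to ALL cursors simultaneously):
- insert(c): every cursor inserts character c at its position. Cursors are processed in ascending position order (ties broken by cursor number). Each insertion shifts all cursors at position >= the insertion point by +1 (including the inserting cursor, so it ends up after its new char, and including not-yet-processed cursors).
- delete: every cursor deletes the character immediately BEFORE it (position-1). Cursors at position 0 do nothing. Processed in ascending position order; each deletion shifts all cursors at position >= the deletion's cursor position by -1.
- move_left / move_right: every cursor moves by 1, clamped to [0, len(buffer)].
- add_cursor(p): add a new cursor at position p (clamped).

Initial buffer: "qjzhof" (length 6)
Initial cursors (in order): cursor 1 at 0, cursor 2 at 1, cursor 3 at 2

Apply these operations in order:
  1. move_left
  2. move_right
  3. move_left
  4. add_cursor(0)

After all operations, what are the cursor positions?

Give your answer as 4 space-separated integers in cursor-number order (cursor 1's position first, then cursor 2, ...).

Answer: 0 0 1 0

Derivation:
After op 1 (move_left): buffer="qjzhof" (len 6), cursors c1@0 c2@0 c3@1, authorship ......
After op 2 (move_right): buffer="qjzhof" (len 6), cursors c1@1 c2@1 c3@2, authorship ......
After op 3 (move_left): buffer="qjzhof" (len 6), cursors c1@0 c2@0 c3@1, authorship ......
After op 4 (add_cursor(0)): buffer="qjzhof" (len 6), cursors c1@0 c2@0 c4@0 c3@1, authorship ......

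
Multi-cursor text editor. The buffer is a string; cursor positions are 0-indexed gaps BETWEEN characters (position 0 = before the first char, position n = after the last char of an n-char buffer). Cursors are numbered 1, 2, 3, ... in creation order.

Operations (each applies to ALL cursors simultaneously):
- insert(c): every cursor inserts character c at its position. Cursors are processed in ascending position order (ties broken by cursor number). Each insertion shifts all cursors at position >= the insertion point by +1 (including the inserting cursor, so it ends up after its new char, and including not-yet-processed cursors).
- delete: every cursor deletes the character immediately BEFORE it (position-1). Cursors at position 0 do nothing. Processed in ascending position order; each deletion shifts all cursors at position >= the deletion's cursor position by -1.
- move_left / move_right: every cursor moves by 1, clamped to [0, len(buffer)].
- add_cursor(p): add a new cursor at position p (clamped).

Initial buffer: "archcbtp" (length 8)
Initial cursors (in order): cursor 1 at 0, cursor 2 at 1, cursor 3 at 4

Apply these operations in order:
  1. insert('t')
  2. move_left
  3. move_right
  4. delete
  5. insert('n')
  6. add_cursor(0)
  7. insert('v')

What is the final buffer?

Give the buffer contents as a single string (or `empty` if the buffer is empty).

After op 1 (insert('t')): buffer="tatrchtcbtp" (len 11), cursors c1@1 c2@3 c3@7, authorship 1.2...3....
After op 2 (move_left): buffer="tatrchtcbtp" (len 11), cursors c1@0 c2@2 c3@6, authorship 1.2...3....
After op 3 (move_right): buffer="tatrchtcbtp" (len 11), cursors c1@1 c2@3 c3@7, authorship 1.2...3....
After op 4 (delete): buffer="archcbtp" (len 8), cursors c1@0 c2@1 c3@4, authorship ........
After op 5 (insert('n')): buffer="nanrchncbtp" (len 11), cursors c1@1 c2@3 c3@7, authorship 1.2...3....
After op 6 (add_cursor(0)): buffer="nanrchncbtp" (len 11), cursors c4@0 c1@1 c2@3 c3@7, authorship 1.2...3....
After op 7 (insert('v')): buffer="vnvanvrchnvcbtp" (len 15), cursors c4@1 c1@3 c2@6 c3@11, authorship 411.22...33....

Answer: vnvanvrchnvcbtp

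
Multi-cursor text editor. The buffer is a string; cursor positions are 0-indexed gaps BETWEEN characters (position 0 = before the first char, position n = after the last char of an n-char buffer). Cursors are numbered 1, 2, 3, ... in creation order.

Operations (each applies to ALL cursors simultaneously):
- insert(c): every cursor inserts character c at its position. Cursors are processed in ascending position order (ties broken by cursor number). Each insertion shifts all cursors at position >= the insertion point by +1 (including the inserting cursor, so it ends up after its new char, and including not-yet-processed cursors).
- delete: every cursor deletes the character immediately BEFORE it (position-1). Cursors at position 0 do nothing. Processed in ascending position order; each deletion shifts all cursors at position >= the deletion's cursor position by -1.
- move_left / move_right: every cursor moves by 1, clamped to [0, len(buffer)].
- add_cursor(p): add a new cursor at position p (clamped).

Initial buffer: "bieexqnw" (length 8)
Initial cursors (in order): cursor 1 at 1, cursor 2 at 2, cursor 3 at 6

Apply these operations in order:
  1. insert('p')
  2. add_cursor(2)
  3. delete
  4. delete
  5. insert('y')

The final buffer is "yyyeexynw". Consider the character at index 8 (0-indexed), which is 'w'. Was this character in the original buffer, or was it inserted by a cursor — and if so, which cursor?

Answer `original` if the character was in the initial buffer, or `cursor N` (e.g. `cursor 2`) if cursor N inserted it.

After op 1 (insert('p')): buffer="bpipeexqpnw" (len 11), cursors c1@2 c2@4 c3@9, authorship .1.2....3..
After op 2 (add_cursor(2)): buffer="bpipeexqpnw" (len 11), cursors c1@2 c4@2 c2@4 c3@9, authorship .1.2....3..
After op 3 (delete): buffer="ieexqnw" (len 7), cursors c1@0 c4@0 c2@1 c3@5, authorship .......
After op 4 (delete): buffer="eexnw" (len 5), cursors c1@0 c2@0 c4@0 c3@3, authorship .....
After op 5 (insert('y')): buffer="yyyeexynw" (len 9), cursors c1@3 c2@3 c4@3 c3@7, authorship 124...3..
Authorship (.=original, N=cursor N): 1 2 4 . . . 3 . .
Index 8: author = original

Answer: original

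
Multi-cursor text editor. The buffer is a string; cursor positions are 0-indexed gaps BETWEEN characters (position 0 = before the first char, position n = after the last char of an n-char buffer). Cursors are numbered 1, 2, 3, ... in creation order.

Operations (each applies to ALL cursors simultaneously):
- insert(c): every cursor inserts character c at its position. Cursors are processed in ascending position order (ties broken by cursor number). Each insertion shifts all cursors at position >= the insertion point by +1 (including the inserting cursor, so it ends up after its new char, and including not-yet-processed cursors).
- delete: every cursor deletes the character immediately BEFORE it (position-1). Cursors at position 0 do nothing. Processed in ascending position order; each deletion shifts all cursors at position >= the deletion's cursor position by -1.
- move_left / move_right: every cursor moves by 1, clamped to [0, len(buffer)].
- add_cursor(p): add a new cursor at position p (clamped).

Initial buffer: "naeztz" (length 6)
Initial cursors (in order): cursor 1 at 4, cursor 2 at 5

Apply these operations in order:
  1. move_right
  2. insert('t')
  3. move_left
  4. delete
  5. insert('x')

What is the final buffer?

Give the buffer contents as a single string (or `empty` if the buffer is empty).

Answer: naezxtxt

Derivation:
After op 1 (move_right): buffer="naeztz" (len 6), cursors c1@5 c2@6, authorship ......
After op 2 (insert('t')): buffer="naezttzt" (len 8), cursors c1@6 c2@8, authorship .....1.2
After op 3 (move_left): buffer="naezttzt" (len 8), cursors c1@5 c2@7, authorship .....1.2
After op 4 (delete): buffer="naeztt" (len 6), cursors c1@4 c2@5, authorship ....12
After op 5 (insert('x')): buffer="naezxtxt" (len 8), cursors c1@5 c2@7, authorship ....1122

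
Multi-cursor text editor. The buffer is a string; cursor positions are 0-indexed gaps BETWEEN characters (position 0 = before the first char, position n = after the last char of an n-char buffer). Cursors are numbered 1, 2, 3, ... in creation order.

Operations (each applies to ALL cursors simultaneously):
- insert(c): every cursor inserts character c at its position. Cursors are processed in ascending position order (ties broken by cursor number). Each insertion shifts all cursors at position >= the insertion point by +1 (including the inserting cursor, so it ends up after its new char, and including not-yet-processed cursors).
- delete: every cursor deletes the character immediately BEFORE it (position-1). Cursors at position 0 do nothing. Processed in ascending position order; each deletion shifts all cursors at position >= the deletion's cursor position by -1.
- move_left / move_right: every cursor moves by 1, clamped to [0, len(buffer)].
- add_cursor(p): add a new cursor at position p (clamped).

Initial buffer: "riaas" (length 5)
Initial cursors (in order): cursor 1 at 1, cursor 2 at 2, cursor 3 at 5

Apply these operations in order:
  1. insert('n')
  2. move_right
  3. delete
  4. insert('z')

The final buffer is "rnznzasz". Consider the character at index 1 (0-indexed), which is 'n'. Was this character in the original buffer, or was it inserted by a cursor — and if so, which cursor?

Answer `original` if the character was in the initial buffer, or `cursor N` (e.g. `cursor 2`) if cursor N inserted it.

Answer: cursor 1

Derivation:
After op 1 (insert('n')): buffer="rninaasn" (len 8), cursors c1@2 c2@4 c3@8, authorship .1.2...3
After op 2 (move_right): buffer="rninaasn" (len 8), cursors c1@3 c2@5 c3@8, authorship .1.2...3
After op 3 (delete): buffer="rnnas" (len 5), cursors c1@2 c2@3 c3@5, authorship .12..
After op 4 (insert('z')): buffer="rnznzasz" (len 8), cursors c1@3 c2@5 c3@8, authorship .1122..3
Authorship (.=original, N=cursor N): . 1 1 2 2 . . 3
Index 1: author = 1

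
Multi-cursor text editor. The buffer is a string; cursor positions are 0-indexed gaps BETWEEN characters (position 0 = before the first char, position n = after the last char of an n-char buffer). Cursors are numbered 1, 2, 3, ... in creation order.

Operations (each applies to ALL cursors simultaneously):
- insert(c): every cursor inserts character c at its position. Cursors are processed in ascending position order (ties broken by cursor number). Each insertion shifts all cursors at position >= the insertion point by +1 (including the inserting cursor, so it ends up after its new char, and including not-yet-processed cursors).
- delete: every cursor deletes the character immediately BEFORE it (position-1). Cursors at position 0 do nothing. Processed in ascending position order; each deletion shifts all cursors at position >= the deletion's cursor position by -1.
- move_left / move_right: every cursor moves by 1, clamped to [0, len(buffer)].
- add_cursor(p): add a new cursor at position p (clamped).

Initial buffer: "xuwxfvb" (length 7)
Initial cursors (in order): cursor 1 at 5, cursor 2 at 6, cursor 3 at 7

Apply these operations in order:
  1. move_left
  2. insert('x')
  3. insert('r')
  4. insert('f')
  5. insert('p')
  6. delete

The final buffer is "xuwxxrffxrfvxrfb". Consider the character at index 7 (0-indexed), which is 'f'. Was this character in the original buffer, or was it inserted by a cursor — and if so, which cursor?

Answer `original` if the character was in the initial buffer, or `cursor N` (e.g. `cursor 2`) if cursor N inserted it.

Answer: original

Derivation:
After op 1 (move_left): buffer="xuwxfvb" (len 7), cursors c1@4 c2@5 c3@6, authorship .......
After op 2 (insert('x')): buffer="xuwxxfxvxb" (len 10), cursors c1@5 c2@7 c3@9, authorship ....1.2.3.
After op 3 (insert('r')): buffer="xuwxxrfxrvxrb" (len 13), cursors c1@6 c2@9 c3@12, authorship ....11.22.33.
After op 4 (insert('f')): buffer="xuwxxrffxrfvxrfb" (len 16), cursors c1@7 c2@11 c3@15, authorship ....111.222.333.
After op 5 (insert('p')): buffer="xuwxxrfpfxrfpvxrfpb" (len 19), cursors c1@8 c2@13 c3@18, authorship ....1111.2222.3333.
After op 6 (delete): buffer="xuwxxrffxrfvxrfb" (len 16), cursors c1@7 c2@11 c3@15, authorship ....111.222.333.
Authorship (.=original, N=cursor N): . . . . 1 1 1 . 2 2 2 . 3 3 3 .
Index 7: author = original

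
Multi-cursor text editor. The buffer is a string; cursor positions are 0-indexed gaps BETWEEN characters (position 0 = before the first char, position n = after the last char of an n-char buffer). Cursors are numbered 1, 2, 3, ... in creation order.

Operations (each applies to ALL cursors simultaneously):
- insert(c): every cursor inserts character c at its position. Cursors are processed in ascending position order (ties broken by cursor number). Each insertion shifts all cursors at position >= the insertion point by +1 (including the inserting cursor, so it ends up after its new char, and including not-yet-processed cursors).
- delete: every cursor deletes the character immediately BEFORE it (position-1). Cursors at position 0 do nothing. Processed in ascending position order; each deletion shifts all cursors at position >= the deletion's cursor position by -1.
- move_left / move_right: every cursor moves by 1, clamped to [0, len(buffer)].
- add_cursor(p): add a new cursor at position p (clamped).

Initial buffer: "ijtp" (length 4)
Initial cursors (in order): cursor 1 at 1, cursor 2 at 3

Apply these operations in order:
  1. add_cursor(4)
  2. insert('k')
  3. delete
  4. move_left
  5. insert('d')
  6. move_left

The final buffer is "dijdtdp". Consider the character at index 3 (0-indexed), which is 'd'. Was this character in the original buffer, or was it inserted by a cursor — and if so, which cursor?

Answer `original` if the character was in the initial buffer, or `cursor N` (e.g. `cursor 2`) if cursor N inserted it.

After op 1 (add_cursor(4)): buffer="ijtp" (len 4), cursors c1@1 c2@3 c3@4, authorship ....
After op 2 (insert('k')): buffer="ikjtkpk" (len 7), cursors c1@2 c2@5 c3@7, authorship .1..2.3
After op 3 (delete): buffer="ijtp" (len 4), cursors c1@1 c2@3 c3@4, authorship ....
After op 4 (move_left): buffer="ijtp" (len 4), cursors c1@0 c2@2 c3@3, authorship ....
After op 5 (insert('d')): buffer="dijdtdp" (len 7), cursors c1@1 c2@4 c3@6, authorship 1..2.3.
After op 6 (move_left): buffer="dijdtdp" (len 7), cursors c1@0 c2@3 c3@5, authorship 1..2.3.
Authorship (.=original, N=cursor N): 1 . . 2 . 3 .
Index 3: author = 2

Answer: cursor 2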